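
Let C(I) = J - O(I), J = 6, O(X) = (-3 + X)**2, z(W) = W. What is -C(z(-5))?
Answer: 58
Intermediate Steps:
C(I) = 6 - (-3 + I)**2
-C(z(-5)) = -(6 - (-3 - 5)**2) = -(6 - 1*(-8)**2) = -(6 - 1*64) = -(6 - 64) = -1*(-58) = 58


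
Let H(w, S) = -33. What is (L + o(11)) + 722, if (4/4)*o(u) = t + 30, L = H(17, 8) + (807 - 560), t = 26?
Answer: 992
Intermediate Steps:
L = 214 (L = -33 + (807 - 560) = -33 + 247 = 214)
o(u) = 56 (o(u) = 26 + 30 = 56)
(L + o(11)) + 722 = (214 + 56) + 722 = 270 + 722 = 992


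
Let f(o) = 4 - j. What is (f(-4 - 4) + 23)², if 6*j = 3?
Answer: 2809/4 ≈ 702.25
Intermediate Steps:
j = ½ (j = (⅙)*3 = ½ ≈ 0.50000)
f(o) = 7/2 (f(o) = 4 - 1*½ = 4 - ½ = 7/2)
(f(-4 - 4) + 23)² = (7/2 + 23)² = (53/2)² = 2809/4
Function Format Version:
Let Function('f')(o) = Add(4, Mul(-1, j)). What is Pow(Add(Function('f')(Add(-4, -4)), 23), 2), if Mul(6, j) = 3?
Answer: Rational(2809, 4) ≈ 702.25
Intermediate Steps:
j = Rational(1, 2) (j = Mul(Rational(1, 6), 3) = Rational(1, 2) ≈ 0.50000)
Function('f')(o) = Rational(7, 2) (Function('f')(o) = Add(4, Mul(-1, Rational(1, 2))) = Add(4, Rational(-1, 2)) = Rational(7, 2))
Pow(Add(Function('f')(Add(-4, -4)), 23), 2) = Pow(Add(Rational(7, 2), 23), 2) = Pow(Rational(53, 2), 2) = Rational(2809, 4)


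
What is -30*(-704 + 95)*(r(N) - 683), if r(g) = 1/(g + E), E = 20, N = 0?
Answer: -24954993/2 ≈ -1.2478e+7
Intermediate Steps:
r(g) = 1/(20 + g) (r(g) = 1/(g + 20) = 1/(20 + g))
-30*(-704 + 95)*(r(N) - 683) = -30*(-704 + 95)*(1/(20 + 0) - 683) = -(-18270)*(1/20 - 683) = -(-18270)*(-13659)/20 = -30*8318331/20 = -24954993/2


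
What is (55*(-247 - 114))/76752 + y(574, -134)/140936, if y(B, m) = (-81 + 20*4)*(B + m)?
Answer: -354006895/1352139984 ≈ -0.26181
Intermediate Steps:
y(B, m) = -B - m (y(B, m) = (-81 + 80)*(B + m) = -(B + m) = -B - m)
(55*(-247 - 114))/76752 + y(574, -134)/140936 = (55*(-247 - 114))/76752 + (-1*574 - 1*(-134))/140936 = (55*(-361))*(1/76752) + (-574 + 134)*(1/140936) = -19855*1/76752 - 440*1/140936 = -19855/76752 - 55/17617 = -354006895/1352139984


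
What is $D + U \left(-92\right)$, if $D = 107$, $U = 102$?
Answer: $-9277$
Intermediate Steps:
$D + U \left(-92\right) = 107 + 102 \left(-92\right) = 107 - 9384 = -9277$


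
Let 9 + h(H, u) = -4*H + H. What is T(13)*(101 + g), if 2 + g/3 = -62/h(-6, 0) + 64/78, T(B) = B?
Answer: 2995/3 ≈ 998.33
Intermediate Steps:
h(H, u) = -9 - 3*H (h(H, u) = -9 + (-4*H + H) = -9 - 3*H)
g = -944/39 (g = -6 + 3*(-62/(-9 - 3*(-6)) + 64/78) = -6 + 3*(-62/(-9 + 18) + 64*(1/78)) = -6 + 3*(-62/9 + 32/39) = -6 + 3*(-710/117) = -6 - 710/39 = -944/39 ≈ -24.205)
T(13)*(101 + g) = 13*(101 - 944/39) = 13*(2995/39) = 2995/3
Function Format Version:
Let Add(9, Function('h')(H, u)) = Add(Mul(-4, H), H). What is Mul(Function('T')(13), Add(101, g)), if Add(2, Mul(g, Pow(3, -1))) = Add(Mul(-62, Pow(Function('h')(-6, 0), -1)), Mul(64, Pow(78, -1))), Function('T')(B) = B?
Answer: Rational(2995, 3) ≈ 998.33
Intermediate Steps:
Function('h')(H, u) = Add(-9, Mul(-3, H)) (Function('h')(H, u) = Add(-9, Add(Mul(-4, H), H)) = Add(-9, Mul(-3, H)))
g = Rational(-944, 39) (g = Add(-6, Mul(3, Add(Mul(-62, Pow(Add(-9, Mul(-3, -6)), -1)), Mul(64, Pow(78, -1))))) = Add(-6, Mul(3, Add(Mul(-62, Pow(Add(-9, 18), -1)), Mul(64, Rational(1, 78))))) = Add(-6, Mul(3, Add(Mul(-62, Pow(9, -1)), Rational(32, 39)))) = Add(-6, Mul(3, Add(Mul(-62, Rational(1, 9)), Rational(32, 39)))) = Add(-6, Mul(3, Add(Rational(-62, 9), Rational(32, 39)))) = Add(-6, Mul(3, Rational(-710, 117))) = Add(-6, Rational(-710, 39)) = Rational(-944, 39) ≈ -24.205)
Mul(Function('T')(13), Add(101, g)) = Mul(13, Add(101, Rational(-944, 39))) = Mul(13, Rational(2995, 39)) = Rational(2995, 3)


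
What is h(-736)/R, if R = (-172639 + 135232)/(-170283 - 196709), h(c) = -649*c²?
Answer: -129019965882368/37407 ≈ -3.4491e+9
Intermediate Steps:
R = 37407/366992 (R = -37407/(-366992) = -37407*(-1/366992) = 37407/366992 ≈ 0.10193)
h(-736)/R = (-649*(-736)²)/(37407/366992) = -649*541696*(366992/37407) = -351560704*366992/37407 = -129019965882368/37407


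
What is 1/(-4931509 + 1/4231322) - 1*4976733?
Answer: -103848504730142452823/20866802524897 ≈ -4.9767e+6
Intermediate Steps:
1/(-4931509 + 1/4231322) - 1*4976733 = 1/(-4931509 + 1/4231322) - 4976733 = 1/(-20866802524897/4231322) - 4976733 = -4231322/20866802524897 - 4976733 = -103848504730142452823/20866802524897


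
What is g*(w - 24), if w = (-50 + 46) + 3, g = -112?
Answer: 2800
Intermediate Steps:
w = -1 (w = -4 + 3 = -1)
g*(w - 24) = -112*(-1 - 24) = -112*(-25) = 2800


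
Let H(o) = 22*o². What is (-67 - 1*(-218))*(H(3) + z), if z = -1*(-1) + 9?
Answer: 31408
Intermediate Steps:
z = 10 (z = 1 + 9 = 10)
(-67 - 1*(-218))*(H(3) + z) = (-67 - 1*(-218))*(22*3² + 10) = (-67 + 218)*(22*9 + 10) = 151*(198 + 10) = 151*208 = 31408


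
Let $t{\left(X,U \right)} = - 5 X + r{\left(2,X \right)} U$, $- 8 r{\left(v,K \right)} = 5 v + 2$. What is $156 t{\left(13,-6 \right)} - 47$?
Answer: $-8783$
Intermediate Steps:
$r{\left(v,K \right)} = - \frac{1}{4} - \frac{5 v}{8}$ ($r{\left(v,K \right)} = - \frac{5 v + 2}{8} = - \frac{2 + 5 v}{8} = - \frac{1}{4} - \frac{5 v}{8}$)
$t{\left(X,U \right)} = - 5 X - \frac{3 U}{2}$ ($t{\left(X,U \right)} = - 5 X + \left(- \frac{1}{4} - \frac{5}{4}\right) U = - 5 X - \frac{3 U}{2}$)
$156 t{\left(13,-6 \right)} - 47 = 156 \left(\left(-5\right) 13 - -9\right) - 47 = 156 \left(-65 + 9\right) - 47 = 156 \left(-56\right) - 47 = -8736 - 47 = -8783$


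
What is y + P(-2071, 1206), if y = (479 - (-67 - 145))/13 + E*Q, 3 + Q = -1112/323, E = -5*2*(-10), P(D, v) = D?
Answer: -11178236/4199 ≈ -2662.1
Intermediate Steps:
E = 100 (E = -10*(-10) = 100)
Q = -2081/323 (Q = -3 - 1112/323 = -2081/323 ≈ -6.4427)
y = -2482107/4199 (y = (479 - (-67 - 145))/13 + 100*(-2081/323) = (479 - 1*(-212))*(1/13) - 208100/323 = (479 + 212)*(1/13) - 208100/323 = 691*(1/13) - 208100/323 = 691/13 - 208100/323 = -2482107/4199 ≈ -591.12)
y + P(-2071, 1206) = -2482107/4199 - 2071 = -11178236/4199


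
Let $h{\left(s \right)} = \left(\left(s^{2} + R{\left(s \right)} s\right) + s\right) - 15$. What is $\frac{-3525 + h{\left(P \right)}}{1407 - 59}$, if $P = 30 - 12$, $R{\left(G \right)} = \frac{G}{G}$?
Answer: $- \frac{795}{337} \approx -2.3591$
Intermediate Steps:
$R{\left(G \right)} = 1$
$P = 18$
$h{\left(s \right)} = -15 + s^{2} + 2 s$ ($h{\left(s \right)} = \left(\left(s^{2} + 1 s\right) + s\right) - 15 = \left(\left(s^{2} + s\right) + s\right) - 15 = \left(\left(s + s^{2}\right) + s\right) - 15 = \left(s^{2} + 2 s\right) - 15 = -15 + s^{2} + 2 s$)
$\frac{-3525 + h{\left(P \right)}}{1407 - 59} = \frac{-3525 + \left(-15 + 18^{2} + 2 \cdot 18\right)}{1407 - 59} = \frac{-3525 + \left(-15 + 324 + 36\right)}{1348} = \left(-3525 + 345\right) \frac{1}{1348} = \left(-3180\right) \frac{1}{1348} = - \frac{795}{337}$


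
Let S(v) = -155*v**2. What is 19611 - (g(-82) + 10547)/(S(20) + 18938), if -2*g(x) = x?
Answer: 422249735/21531 ≈ 19611.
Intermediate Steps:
g(x) = -x/2
19611 - (g(-82) + 10547)/(S(20) + 18938) = 19611 - (-1/2*(-82) + 10547)/(-155*20**2 + 18938) = 19611 - (41 + 10547)/(-155*400 + 18938) = 19611 - 10588/(-62000 + 18938) = 19611 - 10588/(-43062) = 19611 - 10588*(-1)/43062 = 19611 - 1*(-5294/21531) = 19611 + 5294/21531 = 422249735/21531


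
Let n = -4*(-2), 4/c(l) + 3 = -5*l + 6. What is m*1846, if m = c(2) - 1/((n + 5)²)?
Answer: -96986/91 ≈ -1065.8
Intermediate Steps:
c(l) = 4/(3 - 5*l) (c(l) = 4/(-3 + (-5*l + 6)) = 4/(-3 + (6 - 5*l)) = 4/(3 - 5*l))
n = 8
m = -683/1183 (m = -4/(-3 + 5*2) - 1/((8 + 5)²) = -4/(-3 + 10) - 1/(13²) = -4/7 - 1/169 = -683/1183 ≈ -0.57735)
m*1846 = -683/1183*1846 = -96986/91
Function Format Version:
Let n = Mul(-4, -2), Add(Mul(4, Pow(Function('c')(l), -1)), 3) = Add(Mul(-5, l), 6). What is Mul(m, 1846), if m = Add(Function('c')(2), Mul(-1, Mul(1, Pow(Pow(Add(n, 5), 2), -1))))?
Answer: Rational(-96986, 91) ≈ -1065.8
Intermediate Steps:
Function('c')(l) = Mul(4, Pow(Add(3, Mul(-5, l)), -1)) (Function('c')(l) = Mul(4, Pow(Add(-3, Add(Mul(-5, l), 6)), -1)) = Mul(4, Pow(Add(-3, Add(6, Mul(-5, l))), -1)) = Mul(4, Pow(Add(3, Mul(-5, l)), -1)))
n = 8
m = Rational(-683, 1183) (m = Add(Mul(-4, Pow(Add(-3, Mul(5, 2)), -1)), Mul(-1, Mul(1, Pow(Pow(Add(8, 5), 2), -1)))) = Add(Mul(-4, Pow(Add(-3, 10), -1)), Mul(-1, Mul(1, Pow(Pow(13, 2), -1)))) = Add(Mul(-4, Pow(7, -1)), Mul(-1, Mul(1, Pow(169, -1)))) = Add(Mul(-4, Rational(1, 7)), Mul(-1, Mul(1, Rational(1, 169)))) = Add(Rational(-4, 7), Mul(-1, Rational(1, 169))) = Add(Rational(-4, 7), Rational(-1, 169)) = Rational(-683, 1183) ≈ -0.57735)
Mul(m, 1846) = Mul(Rational(-683, 1183), 1846) = Rational(-96986, 91)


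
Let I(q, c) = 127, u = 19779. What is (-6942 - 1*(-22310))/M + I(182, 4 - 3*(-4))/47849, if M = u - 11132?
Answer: 736441601/413750303 ≈ 1.7799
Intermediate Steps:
M = 8647 (M = 19779 - 11132 = 8647)
(-6942 - 1*(-22310))/M + I(182, 4 - 3*(-4))/47849 = (-6942 - 1*(-22310))/8647 + 127/47849 = (-6942 + 22310)*(1/8647) + 127*(1/47849) = 15368*(1/8647) + 127/47849 = 15368/8647 + 127/47849 = 736441601/413750303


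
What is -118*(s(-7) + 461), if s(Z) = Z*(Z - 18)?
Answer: -75048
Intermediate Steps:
s(Z) = Z*(-18 + Z)
-118*(s(-7) + 461) = -118*(-7*(-18 - 7) + 461) = -118*(-7*(-25) + 461) = -118*(175 + 461) = -118*636 = -75048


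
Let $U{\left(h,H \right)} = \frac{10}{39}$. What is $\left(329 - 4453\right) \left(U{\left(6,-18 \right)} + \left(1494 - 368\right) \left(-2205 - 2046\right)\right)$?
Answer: $\frac{769861738096}{39} \approx 1.974 \cdot 10^{10}$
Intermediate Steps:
$U{\left(h,H \right)} = \frac{10}{39}$ ($U{\left(h,H \right)} = 10 \cdot \frac{1}{39} = \frac{10}{39}$)
$\left(329 - 4453\right) \left(U{\left(6,-18 \right)} + \left(1494 - 368\right) \left(-2205 - 2046\right)\right) = \left(329 - 4453\right) \left(\frac{10}{39} + \left(1494 - 368\right) \left(-2205 - 2046\right)\right) = - 4124 \left(\frac{10}{39} + 1126 \left(-4251\right)\right) = - 4124 \left(\frac{10}{39} - 4786626\right) = \left(-4124\right) \left(- \frac{186678404}{39}\right) = \frac{769861738096}{39}$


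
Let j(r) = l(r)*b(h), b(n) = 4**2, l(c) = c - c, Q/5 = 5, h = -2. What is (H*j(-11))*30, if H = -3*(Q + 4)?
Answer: 0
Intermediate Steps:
Q = 25 (Q = 5*5 = 25)
l(c) = 0
b(n) = 16
j(r) = 0 (j(r) = 0*16 = 0)
H = -87 (H = -3*(25 + 4) = -3*29 = -87)
(H*j(-11))*30 = -87*0*30 = 0*30 = 0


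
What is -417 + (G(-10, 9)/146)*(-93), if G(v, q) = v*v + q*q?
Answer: -77715/146 ≈ -532.29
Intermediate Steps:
G(v, q) = q² + v² (G(v, q) = v² + q² = q² + v²)
-417 + (G(-10, 9)/146)*(-93) = -417 + ((9² + (-10)²)/146)*(-93) = -417 + ((81 + 100)*(1/146))*(-93) = -417 + (181*(1/146))*(-93) = -417 + (181/146)*(-93) = -417 - 16833/146 = -77715/146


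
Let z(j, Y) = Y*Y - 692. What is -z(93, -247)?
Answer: -60317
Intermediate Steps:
z(j, Y) = -692 + Y**2 (z(j, Y) = Y**2 - 692 = -692 + Y**2)
-z(93, -247) = -(-692 + (-247)**2) = -(-692 + 61009) = -1*60317 = -60317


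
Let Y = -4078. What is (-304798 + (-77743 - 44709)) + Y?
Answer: -431328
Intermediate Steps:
(-304798 + (-77743 - 44709)) + Y = (-304798 + (-77743 - 44709)) - 4078 = (-304798 - 122452) - 4078 = -427250 - 4078 = -431328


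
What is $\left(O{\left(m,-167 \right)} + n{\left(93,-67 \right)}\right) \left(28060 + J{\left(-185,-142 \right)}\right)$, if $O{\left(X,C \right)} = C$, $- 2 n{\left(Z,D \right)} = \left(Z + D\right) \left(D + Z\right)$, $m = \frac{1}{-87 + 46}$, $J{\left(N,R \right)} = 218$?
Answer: $-14280390$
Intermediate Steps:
$m = - \frac{1}{41}$ ($m = \frac{1}{-41} = - \frac{1}{41} \approx -0.02439$)
$n{\left(Z,D \right)} = - \frac{\left(D + Z\right)^{2}}{2}$ ($n{\left(Z,D \right)} = - \frac{\left(Z + D\right) \left(D + Z\right)}{2} = - \frac{\left(D + Z\right) \left(D + Z\right)}{2} = - \frac{\left(D + Z\right)^{2}}{2}$)
$\left(O{\left(m,-167 \right)} + n{\left(93,-67 \right)}\right) \left(28060 + J{\left(-185,-142 \right)}\right) = \left(-167 - \frac{\left(-67 + 93\right)^{2}}{2}\right) \left(28060 + 218\right) = \left(-167 - \frac{26^{2}}{2}\right) 28278 = \left(-167 - 338\right) 28278 = \left(-505\right) 28278 = -14280390$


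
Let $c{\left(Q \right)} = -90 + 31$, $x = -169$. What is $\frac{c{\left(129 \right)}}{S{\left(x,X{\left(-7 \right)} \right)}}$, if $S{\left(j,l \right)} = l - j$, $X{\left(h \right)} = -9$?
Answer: $- \frac{59}{160} \approx -0.36875$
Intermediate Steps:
$c{\left(Q \right)} = -59$
$\frac{c{\left(129 \right)}}{S{\left(x,X{\left(-7 \right)} \right)}} = - \frac{59}{-9 - -169} = - \frac{59}{-9 + 169} = - \frac{59}{160}$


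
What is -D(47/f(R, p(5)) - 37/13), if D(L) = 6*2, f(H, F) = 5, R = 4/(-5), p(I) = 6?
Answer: -12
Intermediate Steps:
R = -4/5 (R = 4*(-1/5) = -4/5 ≈ -0.80000)
D(L) = 12
-D(47/f(R, p(5)) - 37/13) = -1*12 = -12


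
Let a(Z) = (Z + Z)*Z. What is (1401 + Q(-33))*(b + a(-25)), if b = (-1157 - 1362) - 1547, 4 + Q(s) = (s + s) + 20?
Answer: -3804416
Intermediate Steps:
Q(s) = 16 + 2*s (Q(s) = -4 + ((s + s) + 20) = -4 + (2*s + 20) = -4 + (20 + 2*s) = 16 + 2*s)
a(Z) = 2*Z² (a(Z) = (2*Z)*Z = 2*Z²)
b = -4066 (b = -2519 - 1547 = -4066)
(1401 + Q(-33))*(b + a(-25)) = (1401 + (16 + 2*(-33)))*(-4066 + 2*(-25)²) = (1401 + (16 - 66))*(-4066 + 2*625) = (1401 - 50)*(-4066 + 1250) = 1351*(-2816) = -3804416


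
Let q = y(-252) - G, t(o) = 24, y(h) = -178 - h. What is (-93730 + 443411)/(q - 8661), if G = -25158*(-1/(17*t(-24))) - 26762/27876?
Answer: -165711028452/4098076667 ≈ -40.436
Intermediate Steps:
G = 28766063/473892 (G = -25158/(24*(-17)) - 26762/27876 = -25158/(-408) - 26762*1/27876 = -25158*(-1/408) - 13381/13938 = 4193/68 - 13381/13938 = 28766063/473892 ≈ 60.702)
q = 6301945/473892 (q = (-178 - 1*(-252)) - 1*28766063/473892 = (-178 + 252) - 28766063/473892 = 74 - 28766063/473892 = 6301945/473892 ≈ 13.298)
(-93730 + 443411)/(q - 8661) = (-93730 + 443411)/(6301945/473892 - 8661) = 349681/(-4098076667/473892) = 349681*(-473892/4098076667) = -165711028452/4098076667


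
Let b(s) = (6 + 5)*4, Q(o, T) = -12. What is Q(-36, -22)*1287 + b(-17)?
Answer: -15400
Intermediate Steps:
b(s) = 44 (b(s) = 11*4 = 44)
Q(-36, -22)*1287 + b(-17) = -12*1287 + 44 = -15444 + 44 = -15400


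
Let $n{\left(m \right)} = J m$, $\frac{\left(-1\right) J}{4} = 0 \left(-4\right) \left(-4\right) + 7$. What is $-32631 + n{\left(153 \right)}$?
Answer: $-36915$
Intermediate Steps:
$J = -28$ ($J = - 4 \left(0 \left(-4\right) \left(-4\right) + 7\right) = - 4 \left(0 \left(-4\right) + 7\right) = - 4 \left(0 + 7\right) = \left(-4\right) 7 = -28$)
$n{\left(m \right)} = - 28 m$
$-32631 + n{\left(153 \right)} = -32631 - 4284 = -36915$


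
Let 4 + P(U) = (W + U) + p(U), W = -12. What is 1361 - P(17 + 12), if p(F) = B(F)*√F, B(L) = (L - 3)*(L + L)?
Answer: 1348 - 1508*√29 ≈ -6772.8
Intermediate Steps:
B(L) = 2*L*(-3 + L) (B(L) = (-3 + L)*(2*L) = 2*L*(-3 + L))
p(F) = 2*F^(3/2)*(-3 + F) (p(F) = (2*F*(-3 + F))*√F = 2*F^(3/2)*(-3 + F))
P(U) = -16 + U + 2*U^(3/2)*(-3 + U) (P(U) = -4 + ((-12 + U) + 2*U^(3/2)*(-3 + U)) = -4 + (-12 + U + 2*U^(3/2)*(-3 + U)) = -16 + U + 2*U^(3/2)*(-3 + U))
1361 - P(17 + 12) = 1361 - (-16 + (17 + 12) + 2*(17 + 12)^(3/2)*(-3 + (17 + 12))) = 1361 - (-16 + 29 + 2*29^(3/2)*(-3 + 29)) = 1361 - (-16 + 29 + 2*(29*√29)*26) = 1361 - (-16 + 29 + 1508*√29) = 1361 - (13 + 1508*√29) = 1361 + (-13 - 1508*√29) = 1348 - 1508*√29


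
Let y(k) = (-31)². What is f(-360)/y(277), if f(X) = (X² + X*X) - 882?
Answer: 258318/961 ≈ 268.80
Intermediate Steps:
f(X) = -882 + 2*X² (f(X) = (X² + X²) - 882 = 2*X² - 882 = -882 + 2*X²)
y(k) = 961
f(-360)/y(277) = (-882 + 2*(-360)²)/961 = (-882 + 2*129600)*(1/961) = (-882 + 259200)*(1/961) = 258318*(1/961) = 258318/961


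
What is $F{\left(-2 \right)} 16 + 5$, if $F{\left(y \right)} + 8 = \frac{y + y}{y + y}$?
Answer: $-107$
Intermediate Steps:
$F{\left(y \right)} = -7$ ($F{\left(y \right)} = -8 + \frac{y + y}{y + y} = -8 + \frac{2 y}{2 y} = -8 + 2 y \frac{1}{2 y} = -8 + 1 = -7$)
$F{\left(-2 \right)} 16 + 5 = \left(-7\right) 16 + 5 = -112 + 5 = -107$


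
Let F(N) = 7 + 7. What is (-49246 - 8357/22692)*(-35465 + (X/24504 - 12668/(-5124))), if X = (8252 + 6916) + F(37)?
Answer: 1132903340482724425/648718896 ≈ 1.7464e+9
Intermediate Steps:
F(N) = 14
X = 15182 (X = (8252 + 6916) + 14 = 15168 + 14 = 15182)
(-49246 - 8357/22692)*(-35465 + (X/24504 - 12668/(-5124))) = (-49246 - 8357/22692)*(-35465 + (15182/24504 - 12668/(-5124))) = (-49246 - 8357*1/22692)*(-35465 + (15182*(1/24504) - 12668*(-1/5124))) = (-49246 - 137/372)*(-35465 + (7591/12252 + 3167/1281)) = -18319649*(-35465 + 5391795/1743868)/372 = -18319649/372*(-61840886825/1743868) = 1132903340482724425/648718896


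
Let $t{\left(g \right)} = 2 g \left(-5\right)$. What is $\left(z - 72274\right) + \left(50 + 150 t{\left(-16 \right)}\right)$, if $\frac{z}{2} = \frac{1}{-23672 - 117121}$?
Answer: $- \frac{6789601634}{140793} \approx -48224.0$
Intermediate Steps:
$t{\left(g \right)} = - 10 g$
$z = - \frac{2}{140793}$ ($z = \frac{2}{-23672 - 117121} = \frac{2}{-140793} = 2 \left(- \frac{1}{140793}\right) = - \frac{2}{140793} \approx -1.4205 \cdot 10^{-5}$)
$\left(z - 72274\right) + \left(50 + 150 t{\left(-16 \right)}\right) = \left(- \frac{2}{140793} - 72274\right) + \left(50 + 150 \left(\left(-10\right) \left(-16\right)\right)\right) = - \frac{10175673284}{140793} + \left(50 + 150 \cdot 160\right) = - \frac{10175673284}{140793} + \left(50 + 24000\right) = - \frac{10175673284}{140793} + 24050 = - \frac{6789601634}{140793}$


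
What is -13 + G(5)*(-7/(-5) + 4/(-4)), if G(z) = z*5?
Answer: -3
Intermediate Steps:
G(z) = 5*z
-13 + G(5)*(-7/(-5) + 4/(-4)) = -13 + (5*5)*(-7/(-5) + 4/(-4)) = -13 + 25*(-7*(-⅕) + 4*(-¼)) = -13 + 25*(7/5 - 1) = -13 + 25*(⅖) = -13 + 10 = -3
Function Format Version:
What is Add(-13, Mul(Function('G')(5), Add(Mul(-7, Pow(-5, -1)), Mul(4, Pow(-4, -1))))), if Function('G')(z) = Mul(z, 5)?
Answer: -3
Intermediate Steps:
Function('G')(z) = Mul(5, z)
Add(-13, Mul(Function('G')(5), Add(Mul(-7, Pow(-5, -1)), Mul(4, Pow(-4, -1))))) = Add(-13, Mul(Mul(5, 5), Add(Mul(-7, Pow(-5, -1)), Mul(4, Pow(-4, -1))))) = Add(-13, Mul(25, Add(Mul(-7, Rational(-1, 5)), Mul(4, Rational(-1, 4))))) = Add(-13, Mul(25, Add(Rational(7, 5), -1))) = Add(-13, Mul(25, Rational(2, 5))) = Add(-13, 10) = -3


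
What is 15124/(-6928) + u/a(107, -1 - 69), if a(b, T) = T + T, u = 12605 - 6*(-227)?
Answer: -3090023/30310 ≈ -101.95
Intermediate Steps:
u = 13967 (u = 12605 - 1*(-1362) = 12605 + 1362 = 13967)
a(b, T) = 2*T
15124/(-6928) + u/a(107, -1 - 69) = 15124/(-6928) + 13967/((2*(-1 - 69))) = 15124*(-1/6928) + 13967/((2*(-70))) = -3781/1732 + 13967/(-140) = -3781/1732 + 13967*(-1/140) = -3781/1732 - 13967/140 = -3090023/30310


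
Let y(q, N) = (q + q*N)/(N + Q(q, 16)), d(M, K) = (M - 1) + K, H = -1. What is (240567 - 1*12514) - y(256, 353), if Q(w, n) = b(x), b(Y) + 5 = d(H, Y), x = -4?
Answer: 12983917/57 ≈ 2.2779e+5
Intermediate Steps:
d(M, K) = -1 + K + M (d(M, K) = (-1 + M) + K = -1 + K + M)
b(Y) = -7 + Y (b(Y) = -5 + (-1 + Y - 1) = -5 + (-2 + Y) = -7 + Y)
Q(w, n) = -11 (Q(w, n) = -7 - 4 = -11)
y(q, N) = (q + N*q)/(-11 + N) (y(q, N) = (q + q*N)/(N - 11) = (q + N*q)/(-11 + N))
(240567 - 1*12514) - y(256, 353) = (240567 - 1*12514) - 256*(1 + 353)/(-11 + 353) = (240567 - 12514) - 256*354/342 = 228053 - 256*354/342 = 228053 - 1*15104/57 = 228053 - 15104/57 = 12983917/57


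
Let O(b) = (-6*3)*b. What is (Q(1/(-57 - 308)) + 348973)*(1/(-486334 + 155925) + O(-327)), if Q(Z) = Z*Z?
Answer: 90416914376910878398/44018739025 ≈ 2.0541e+9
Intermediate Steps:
O(b) = -18*b
Q(Z) = Z²
(Q(1/(-57 - 308)) + 348973)*(1/(-486334 + 155925) + O(-327)) = ((1/(-57 - 308))² + 348973)*(1/(-486334 + 155925) - 18*(-327)) = ((1/(-365))² + 348973)*(1/(-330409) + 5886) = ((-1/365)² + 348973)*(-1/330409 + 5886) = (1/133225 + 348973)*(1944787373/330409) = (46491927926/133225)*(1944787373/330409) = 90416914376910878398/44018739025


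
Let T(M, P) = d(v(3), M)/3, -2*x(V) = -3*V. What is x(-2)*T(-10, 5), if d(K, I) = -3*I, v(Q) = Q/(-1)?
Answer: -30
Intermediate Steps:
v(Q) = -Q (v(Q) = Q*(-1) = -Q)
x(V) = 3*V/2 (x(V) = -(-3)*V/2 = 3*V/2)
T(M, P) = -M (T(M, P) = -3*M/3 = -3*M*(1/3) = -M)
x(-2)*T(-10, 5) = ((3/2)*(-2))*(-1*(-10)) = -3*10 = -30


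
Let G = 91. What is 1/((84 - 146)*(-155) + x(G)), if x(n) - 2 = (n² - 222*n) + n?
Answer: -1/2218 ≈ -0.00045086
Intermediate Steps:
x(n) = 2 + n² - 221*n (x(n) = 2 + ((n² - 222*n) + n) = 2 + (n² - 221*n) = 2 + n² - 221*n)
1/((84 - 146)*(-155) + x(G)) = 1/((84 - 146)*(-155) + (2 + 91² - 221*91)) = 1/(-62*(-155) + (2 + 8281 - 20111)) = 1/(9610 - 11828) = 1/(-2218) = -1/2218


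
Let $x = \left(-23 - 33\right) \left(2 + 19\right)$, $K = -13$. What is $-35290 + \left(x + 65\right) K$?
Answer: $-20847$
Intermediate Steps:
$x = -1176$ ($x = \left(-56\right) 21 = -1176$)
$-35290 + \left(x + 65\right) K = -35290 + \left(-1176 + 65\right) \left(-13\right) = -35290 - -14443 = -35290 + 14443 = -20847$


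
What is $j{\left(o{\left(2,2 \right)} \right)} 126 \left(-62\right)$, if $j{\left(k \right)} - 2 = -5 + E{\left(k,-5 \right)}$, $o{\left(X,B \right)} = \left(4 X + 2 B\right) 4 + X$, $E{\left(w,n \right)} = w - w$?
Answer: $23436$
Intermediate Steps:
$E{\left(w,n \right)} = 0$
$o{\left(X,B \right)} = 8 B + 17 X$ ($o{\left(X,B \right)} = \left(2 B + 4 X\right) 4 + X = \left(8 B + 16 X\right) + X = 8 B + 17 X$)
$j{\left(k \right)} = -3$ ($j{\left(k \right)} = 2 + \left(-5 + 0\right) = 2 - 5 = -3$)
$j{\left(o{\left(2,2 \right)} \right)} 126 \left(-62\right) = \left(-3\right) 126 \left(-62\right) = \left(-378\right) \left(-62\right) = 23436$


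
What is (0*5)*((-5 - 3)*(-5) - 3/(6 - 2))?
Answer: 0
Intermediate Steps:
(0*5)*((-5 - 3)*(-5) - 3/(6 - 2)) = 0*(-8*(-5) - 3/4) = 0*(40 - 3*1/4) = 0*(40 - 3/4) = 0*(157/4) = 0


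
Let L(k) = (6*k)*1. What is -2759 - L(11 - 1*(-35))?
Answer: -3035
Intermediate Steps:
L(k) = 6*k
-2759 - L(11 - 1*(-35)) = -2759 - 6*(11 - 1*(-35)) = -2759 - 6*(11 + 35) = -2759 - 6*46 = -2759 - 1*276 = -2759 - 276 = -3035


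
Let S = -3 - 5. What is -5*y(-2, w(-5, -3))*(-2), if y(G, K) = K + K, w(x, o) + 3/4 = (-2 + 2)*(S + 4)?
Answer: -15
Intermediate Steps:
S = -8
w(x, o) = -¾ (w(x, o) = -¾ + (-2 + 2)*(-8 + 4) = -¾ + 0*(-4) = -¾ + 0 = -¾)
y(G, K) = 2*K
-5*y(-2, w(-5, -3))*(-2) = -10*(-3)/4*(-2) = -5*(-3/2)*(-2) = (15/2)*(-2) = -15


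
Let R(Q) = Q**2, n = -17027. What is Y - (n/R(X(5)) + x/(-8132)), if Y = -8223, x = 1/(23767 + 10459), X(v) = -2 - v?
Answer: -107405938568751/13637965768 ≈ -7875.5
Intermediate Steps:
x = 1/34226 ≈ 2.9218e-5
Y - (n/R(X(5)) + x/(-8132)) = -8223 - (-17027/(-2 - 1*5)**2 + (1/34226)/(-8132)) = -8223 - (-17027/(-2 - 5)**2 + (1/34226)*(-1/8132)) = -8223 - (-17027/((-7)**2) - 1/278325832) = -8223 - (-17027/49 - 1/278325832) = -8223 - 1*(-4739053941513/13637965768) = -8223 + 4739053941513/13637965768 = -107405938568751/13637965768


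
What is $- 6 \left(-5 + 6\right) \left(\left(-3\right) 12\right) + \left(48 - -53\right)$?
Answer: $317$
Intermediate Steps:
$- 6 \left(-5 + 6\right) \left(\left(-3\right) 12\right) + \left(48 - -53\right) = \left(-6\right) 1 \left(-36\right) + \left(48 + 53\right) = \left(-6\right) \left(-36\right) + 101 = 216 + 101 = 317$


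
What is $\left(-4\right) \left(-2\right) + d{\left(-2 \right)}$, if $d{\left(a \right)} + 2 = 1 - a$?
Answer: $9$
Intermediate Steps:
$d{\left(a \right)} = -1 - a$ ($d{\left(a \right)} = -2 - \left(-1 + a\right) = -1 - a$)
$\left(-4\right) \left(-2\right) + d{\left(-2 \right)} = \left(-4\right) \left(-2\right) - -1 = 8 + \left(-1 + 2\right) = 8 + 1 = 9$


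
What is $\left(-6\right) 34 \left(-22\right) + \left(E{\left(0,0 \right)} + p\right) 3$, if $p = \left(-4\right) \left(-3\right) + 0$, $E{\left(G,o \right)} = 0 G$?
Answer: $4524$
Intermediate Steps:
$E{\left(G,o \right)} = 0$
$p = 12$ ($p = 12 + 0 = 12$)
$\left(-6\right) 34 \left(-22\right) + \left(E{\left(0,0 \right)} + p\right) 3 = \left(-6\right) 34 \left(-22\right) + \left(0 + 12\right) 3 = \left(-204\right) \left(-22\right) + 12 \cdot 3 = 4488 + 36 = 4524$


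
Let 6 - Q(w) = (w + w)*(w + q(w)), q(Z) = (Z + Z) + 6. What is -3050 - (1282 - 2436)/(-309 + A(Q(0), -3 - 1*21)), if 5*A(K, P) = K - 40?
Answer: -4821720/1579 ≈ -3053.7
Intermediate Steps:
q(Z) = 6 + 2*Z (q(Z) = 2*Z + 6 = 6 + 2*Z)
Q(w) = 6 - 2*w*(6 + 3*w) (Q(w) = 6 - (w + w)*(w + (6 + 2*w)) = 6 - 2*w*(6 + 3*w))
A(K, P) = -8 + K/5 (A(K, P) = (K - 40)/5 = (-40 + K)/5 = -8 + K/5)
-3050 - (1282 - 2436)/(-309 + A(Q(0), -3 - 1*21)) = -3050 - (1282 - 2436)/(-309 + (-8 + (6 - 12*0 - 6*0**2)/5)) = -3050 - (-1154)/(-309 + (-8 + (6 + 0 - 6*0)/5)) = -3050 - (-1154)/(-309 + (-8 + (6 + 0 + 0)/5)) = -3050 - (-1154)/(-309 + (-8 + (1/5)*6)) = -3050 - (-1154)/(-309 + (-8 + 6/5)) = -3050 - (-1154)/(-309 - 34/5) = -3050 - (-1154)/(-1579/5) = -3050 - (-1154)*(-5)/1579 = -3050 - 1*5770/1579 = -3050 - 5770/1579 = -4821720/1579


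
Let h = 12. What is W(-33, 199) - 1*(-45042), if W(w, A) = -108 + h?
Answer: 44946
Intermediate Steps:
W(w, A) = -96 (W(w, A) = -108 + 12 = -96)
W(-33, 199) - 1*(-45042) = -96 - 1*(-45042) = -96 + 45042 = 44946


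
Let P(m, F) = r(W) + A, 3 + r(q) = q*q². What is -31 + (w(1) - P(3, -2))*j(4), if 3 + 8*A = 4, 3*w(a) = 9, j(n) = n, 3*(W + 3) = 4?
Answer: 595/54 ≈ 11.019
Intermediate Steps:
W = -5/3 (W = -3 + (⅓)*4 = -3 + 4/3 = -5/3 ≈ -1.6667)
w(a) = 3 (w(a) = (⅓)*9 = 3)
r(q) = -3 + q³ (r(q) = -3 + q*q² = -3 + q³)
A = ⅛ (A = -3/8 + (⅛)*4 = -3/8 + ½ = ⅛ ≈ 0.12500)
P(m, F) = -1621/216 (P(m, F) = (-3 + (-5/3)³) + ⅛ = (-3 - 125/27) + ⅛ = -206/27 + ⅛ = -1621/216)
-31 + (w(1) - P(3, -2))*j(4) = -31 + (3 - 1*(-1621/216))*4 = -31 + (3 + 1621/216)*4 = -31 + (2269/216)*4 = -31 + 2269/54 = 595/54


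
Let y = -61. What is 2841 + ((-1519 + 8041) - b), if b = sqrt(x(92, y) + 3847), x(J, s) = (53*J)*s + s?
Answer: 9363 - 5*I*sqrt(11746) ≈ 9363.0 - 541.89*I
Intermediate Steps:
x(J, s) = s + 53*J*s (x(J, s) = 53*J*s + s = s + 53*J*s)
b = 5*I*sqrt(11746) (b = sqrt(-61*(1 + 53*92) + 3847) = sqrt(-61*(1 + 4876) + 3847) = sqrt(-61*4877 + 3847) = sqrt(-297497 + 3847) = sqrt(-293650) = 5*I*sqrt(11746) ≈ 541.89*I)
2841 + ((-1519 + 8041) - b) = 2841 + ((-1519 + 8041) - 5*I*sqrt(11746)) = 2841 + (6522 - 5*I*sqrt(11746)) = 9363 - 5*I*sqrt(11746)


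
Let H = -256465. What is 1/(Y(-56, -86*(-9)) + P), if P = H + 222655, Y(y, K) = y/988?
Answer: -247/8351084 ≈ -2.9577e-5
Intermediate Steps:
Y(y, K) = y/988 (Y(y, K) = y*(1/988) = y/988)
P = -33810 (P = -256465 + 222655 = -33810)
1/(Y(-56, -86*(-9)) + P) = 1/((1/988)*(-56) - 33810) = 1/(-14/247 - 33810) = 1/(-8351084/247) = -247/8351084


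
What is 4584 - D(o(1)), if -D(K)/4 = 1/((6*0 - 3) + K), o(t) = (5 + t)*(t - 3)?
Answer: 68756/15 ≈ 4583.7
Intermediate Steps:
o(t) = (-3 + t)*(5 + t) (o(t) = (5 + t)*(-3 + t) = (-3 + t)*(5 + t))
D(K) = -4/(-3 + K) (D(K) = -4/((6*0 - 3) + K) = -4/((0 - 3) + K) = -4/(-3 + K))
4584 - D(o(1)) = 4584 - (-4)/(-3 + (-15 + 1**2 + 2*1)) = 4584 - (-4)/(-3 + (-15 + 1 + 2)) = 4584 - (-4)/(-3 - 12) = 4584 - (-4)/(-15) = 4584 - (-4)*(-1)/15 = 4584 - 1*4/15 = 4584 - 4/15 = 68756/15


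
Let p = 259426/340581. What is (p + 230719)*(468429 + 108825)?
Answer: 15119969220354970/113527 ≈ 1.3318e+11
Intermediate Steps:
p = 259426/340581 (p = 259426*(1/340581) = 259426/340581 ≈ 0.76172)
(p + 230719)*(468429 + 108825) = (259426/340581 + 230719)*(468429 + 108825) = (78578767165/340581)*577254 = 15119969220354970/113527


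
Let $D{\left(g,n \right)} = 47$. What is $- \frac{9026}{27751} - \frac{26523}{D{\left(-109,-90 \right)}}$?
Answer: $- \frac{736463995}{1304297} \approx -564.64$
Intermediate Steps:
$- \frac{9026}{27751} - \frac{26523}{D{\left(-109,-90 \right)}} = - \frac{9026}{27751} - \frac{26523}{47} = - \frac{736463995}{1304297}$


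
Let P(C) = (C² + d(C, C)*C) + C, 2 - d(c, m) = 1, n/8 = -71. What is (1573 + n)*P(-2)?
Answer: 0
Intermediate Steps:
n = -568 (n = 8*(-71) = -568)
d(c, m) = 1 (d(c, m) = 2 - 1*1 = 2 - 1 = 1)
P(C) = C² + 2*C (P(C) = (C² + 1*C) + C = (C² + C) + C = (C + C²) + C = C² + 2*C)
(1573 + n)*P(-2) = (1573 - 568)*(-2*(2 - 2)) = 1005*(-2*0) = 1005*0 = 0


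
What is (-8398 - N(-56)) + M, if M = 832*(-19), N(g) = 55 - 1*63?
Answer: -24198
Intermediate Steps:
N(g) = -8 (N(g) = 55 - 63 = -8)
M = -15808
(-8398 - N(-56)) + M = (-8398 - 1*(-8)) - 15808 = (-8398 + 8) - 15808 = -8390 - 15808 = -24198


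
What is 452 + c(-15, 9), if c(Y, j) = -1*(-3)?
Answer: 455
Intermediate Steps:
c(Y, j) = 3
452 + c(-15, 9) = 452 + 3 = 455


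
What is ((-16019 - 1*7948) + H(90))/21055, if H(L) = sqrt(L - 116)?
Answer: -23967/21055 + I*sqrt(26)/21055 ≈ -1.1383 + 0.00024218*I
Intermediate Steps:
H(L) = sqrt(-116 + L)
((-16019 - 1*7948) + H(90))/21055 = ((-16019 - 1*7948) + sqrt(-116 + 90))/21055 = ((-16019 - 7948) + sqrt(-26))*(1/21055) = (-23967 + I*sqrt(26))*(1/21055) = -23967/21055 + I*sqrt(26)/21055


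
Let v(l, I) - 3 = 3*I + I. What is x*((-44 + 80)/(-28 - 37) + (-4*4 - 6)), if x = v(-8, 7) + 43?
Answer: -108484/65 ≈ -1669.0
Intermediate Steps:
v(l, I) = 3 + 4*I (v(l, I) = 3 + (3*I + I) = 3 + 4*I)
x = 74 (x = (3 + 4*7) + 43 = (3 + 28) + 43 = 31 + 43 = 74)
x*((-44 + 80)/(-28 - 37) + (-4*4 - 6)) = 74*((-44 + 80)/(-28 - 37) + (-4*4 - 6)) = 74*(36/(-65) + (-16 - 6)) = 74*(36*(-1/65) - 22) = 74*(-36/65 - 22) = 74*(-1466/65) = -108484/65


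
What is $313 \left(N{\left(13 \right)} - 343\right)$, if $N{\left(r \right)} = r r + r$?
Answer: $-50393$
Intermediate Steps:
$N{\left(r \right)} = r + r^{2}$ ($N{\left(r \right)} = r^{2} + r = r + r^{2}$)
$313 \left(N{\left(13 \right)} - 343\right) = 313 \left(13 \left(1 + 13\right) - 343\right) = 313 \left(13 \cdot 14 - 343\right) = 313 \left(182 - 343\right) = 313 \left(-161\right) = -50393$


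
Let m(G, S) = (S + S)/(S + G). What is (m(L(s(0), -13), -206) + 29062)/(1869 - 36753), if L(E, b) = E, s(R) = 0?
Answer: -2422/2907 ≈ -0.83316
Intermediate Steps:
m(G, S) = 2*S/(G + S) (m(G, S) = (2*S)/(G + S) = 2*S/(G + S))
(m(L(s(0), -13), -206) + 29062)/(1869 - 36753) = (2*(-206)/(0 - 206) + 29062)/(1869 - 36753) = (2*(-206)/(-206) + 29062)/(-34884) = (2*(-206)*(-1/206) + 29062)*(-1/34884) = (2 + 29062)*(-1/34884) = 29064*(-1/34884) = -2422/2907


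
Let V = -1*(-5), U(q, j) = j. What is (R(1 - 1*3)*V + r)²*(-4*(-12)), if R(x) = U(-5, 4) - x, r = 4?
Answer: 55488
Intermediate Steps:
R(x) = 4 - x
V = 5
(R(1 - 1*3)*V + r)²*(-4*(-12)) = ((4 - (1 - 1*3))*5 + 4)²*(-4*(-12)) = ((4 - (1 - 3))*5 + 4)²*48 = ((4 - 1*(-2))*5 + 4)²*48 = ((4 + 2)*5 + 4)²*48 = (6*5 + 4)²*48 = (30 + 4)²*48 = 34²*48 = 1156*48 = 55488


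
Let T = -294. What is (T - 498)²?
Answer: 627264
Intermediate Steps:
(T - 498)² = (-294 - 498)² = (-792)² = 627264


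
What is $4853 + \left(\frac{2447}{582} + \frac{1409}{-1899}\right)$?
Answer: $\frac{1789149923}{368406} \approx 4856.5$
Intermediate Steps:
$4853 + \left(\frac{2447}{582} + \frac{1409}{-1899}\right) = 4853 + \left(2447 \cdot \frac{1}{582} + 1409 \left(- \frac{1}{1899}\right)\right) = 4853 + \left(\frac{2447}{582} - \frac{1409}{1899}\right) = 4853 + \frac{1275605}{368406} = \frac{1789149923}{368406}$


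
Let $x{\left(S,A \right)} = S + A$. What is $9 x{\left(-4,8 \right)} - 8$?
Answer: $28$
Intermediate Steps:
$x{\left(S,A \right)} = A + S$
$9 x{\left(-4,8 \right)} - 8 = 9 \left(8 - 4\right) - 8 = 9 \cdot 4 - 8 = 36 - 8 = 28$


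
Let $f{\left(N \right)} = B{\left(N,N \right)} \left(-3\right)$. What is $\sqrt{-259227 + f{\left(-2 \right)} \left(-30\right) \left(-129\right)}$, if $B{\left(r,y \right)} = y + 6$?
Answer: $3 i \sqrt{33963} \approx 552.87 i$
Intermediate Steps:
$B{\left(r,y \right)} = 6 + y$
$f{\left(N \right)} = -18 - 3 N$ ($f{\left(N \right)} = \left(6 + N\right) \left(-3\right) = -18 - 3 N$)
$\sqrt{-259227 + f{\left(-2 \right)} \left(-30\right) \left(-129\right)} = \sqrt{-259227 + \left(-18 - -6\right) \left(-30\right) \left(-129\right)} = \sqrt{-259227 + \left(-18 + 6\right) \left(-30\right) \left(-129\right)} = \sqrt{-259227 + \left(-12\right) \left(-30\right) \left(-129\right)} = \sqrt{-259227 + 360 \left(-129\right)} = \sqrt{-259227 - 46440} = \sqrt{-305667} = 3 i \sqrt{33963}$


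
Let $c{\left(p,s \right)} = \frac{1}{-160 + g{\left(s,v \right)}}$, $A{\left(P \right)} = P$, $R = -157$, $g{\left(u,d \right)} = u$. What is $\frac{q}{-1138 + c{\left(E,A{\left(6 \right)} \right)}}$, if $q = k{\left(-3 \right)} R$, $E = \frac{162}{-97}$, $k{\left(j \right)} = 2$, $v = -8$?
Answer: $\frac{48356}{175253} \approx 0.27592$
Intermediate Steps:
$E = - \frac{162}{97}$ ($E = 162 \left(- \frac{1}{97}\right) = - \frac{162}{97} \approx -1.6701$)
$c{\left(p,s \right)} = \frac{1}{-160 + s}$
$q = -314$ ($q = 2 \left(-157\right) = -314$)
$\frac{q}{-1138 + c{\left(E,A{\left(6 \right)} \right)}} = - \frac{314}{-1138 + \frac{1}{-160 + 6}} = - \frac{314}{-1138 + \frac{1}{-154}} = - \frac{314}{-1138 - \frac{1}{154}} = - \frac{314}{- \frac{175253}{154}} = \left(-314\right) \left(- \frac{154}{175253}\right) = \frac{48356}{175253}$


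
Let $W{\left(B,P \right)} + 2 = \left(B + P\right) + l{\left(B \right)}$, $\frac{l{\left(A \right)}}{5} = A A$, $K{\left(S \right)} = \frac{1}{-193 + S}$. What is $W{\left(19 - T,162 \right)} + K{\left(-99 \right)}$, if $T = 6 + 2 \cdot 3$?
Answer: $\frac{120303}{292} \approx 412.0$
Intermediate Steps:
$l{\left(A \right)} = 5 A^{2}$ ($l{\left(A \right)} = 5 A A = 5 A^{2}$)
$T = 12$ ($T = 6 + 6 = 12$)
$W{\left(B,P \right)} = -2 + B + P + 5 B^{2}$ ($W{\left(B,P \right)} = -2 + \left(\left(B + P\right) + 5 B^{2}\right) = -2 + \left(B + P + 5 B^{2}\right) = -2 + B + P + 5 B^{2}$)
$W{\left(19 - T,162 \right)} + K{\left(-99 \right)} = \left(-2 + \left(19 - 12\right) + 162 + 5 \left(19 - 12\right)^{2}\right) + \frac{1}{-193 - 99} = \left(-2 + \left(19 - 12\right) + 162 + 5 \left(19 - 12\right)^{2}\right) + \frac{1}{-292} = \left(-2 + 7 + 162 + 5 \cdot 7^{2}\right) - \frac{1}{292} = \left(-2 + 7 + 162 + 5 \cdot 49\right) - \frac{1}{292} = \left(-2 + 7 + 162 + 245\right) - \frac{1}{292} = 412 - \frac{1}{292} = \frac{120303}{292}$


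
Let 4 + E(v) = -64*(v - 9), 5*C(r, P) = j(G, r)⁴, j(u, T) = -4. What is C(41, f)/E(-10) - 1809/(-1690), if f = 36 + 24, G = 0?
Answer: 569759/512070 ≈ 1.1127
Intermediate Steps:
f = 60
C(r, P) = 256/5 (C(r, P) = (⅕)*(-4)⁴ = (⅕)*256 = 256/5)
E(v) = 572 - 64*v (E(v) = -4 - 64*(v - 9) = -4 - 64*(-9 + v) = -4 + (576 - 64*v) = 572 - 64*v)
C(41, f)/E(-10) - 1809/(-1690) = 256/(5*(572 - 64*(-10))) - 1809/(-1690) = 256/(5*(572 + 640)) - 1809*(-1/1690) = (256/5)/1212 + 1809/1690 = (256/5)*(1/1212) + 1809/1690 = 64/1515 + 1809/1690 = 569759/512070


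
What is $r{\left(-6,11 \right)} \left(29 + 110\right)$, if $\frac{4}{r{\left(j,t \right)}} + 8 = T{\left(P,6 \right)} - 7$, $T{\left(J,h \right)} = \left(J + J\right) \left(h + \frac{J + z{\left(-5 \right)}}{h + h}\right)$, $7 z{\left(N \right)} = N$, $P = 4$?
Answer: $\frac{11676}{739} \approx 15.8$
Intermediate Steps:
$z{\left(N \right)} = \frac{N}{7}$
$T{\left(J,h \right)} = 2 J \left(h + \frac{- \frac{5}{7} + J}{2 h}\right)$ ($T{\left(J,h \right)} = \left(J + J\right) \left(h + \frac{J + \frac{1}{7} \left(-5\right)}{h + h}\right) = 2 J \left(h + \frac{J - \frac{5}{7}}{2 h}\right) = 2 J \left(h + \left(- \frac{5}{7} + J\right) \frac{1}{2 h}\right) = 2 J \left(h + \frac{- \frac{5}{7} + J}{2 h}\right)$)
$r{\left(j,t \right)} = \frac{84}{739}$ ($r{\left(j,t \right)} = \frac{4}{-8 - \left(7 - \frac{4 \left(-5 + 7 \cdot 4 + 14 \cdot 6^{2}\right)}{7 \cdot 6}\right)} = \frac{4}{-8 - \left(7 - \frac{2 \left(-5 + 28 + 14 \cdot 36\right)}{21}\right)} = \frac{4}{-8 - \left(7 - \frac{2 \left(-5 + 28 + 504\right)}{21}\right)} = \frac{4}{-8 - \left(7 - \frac{2}{21} \cdot 527\right)} = \frac{4}{-8 + \left(\frac{1054}{21} - 7\right)} = \frac{4}{-8 + \frac{907}{21}} = \frac{4}{\frac{739}{21}} = 4 \cdot \frac{21}{739} = \frac{84}{739}$)
$r{\left(-6,11 \right)} \left(29 + 110\right) = \frac{84 \left(29 + 110\right)}{739} = \frac{84}{739} \cdot 139 = \frac{11676}{739}$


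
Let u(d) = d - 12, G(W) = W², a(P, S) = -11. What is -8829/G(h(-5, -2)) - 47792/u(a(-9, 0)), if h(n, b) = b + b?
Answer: 561605/368 ≈ 1526.1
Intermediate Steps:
h(n, b) = 2*b
u(d) = -12 + d
-8829/G(h(-5, -2)) - 47792/u(a(-9, 0)) = -8829/((2*(-2))²) - 47792/(-12 - 11) = -8829/((-4)²) - 47792/(-23) = -8829/16 - 47792*(-1/23) = -8829*1/16 + 47792/23 = -8829/16 + 47792/23 = 561605/368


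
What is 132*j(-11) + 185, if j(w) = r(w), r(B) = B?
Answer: -1267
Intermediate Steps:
j(w) = w
132*j(-11) + 185 = 132*(-11) + 185 = -1452 + 185 = -1267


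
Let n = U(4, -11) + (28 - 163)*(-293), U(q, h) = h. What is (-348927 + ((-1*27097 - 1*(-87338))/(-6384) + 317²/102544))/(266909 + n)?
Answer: -7138356867185/6269270828184 ≈ -1.1386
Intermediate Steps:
n = 39544 (n = -11 + (28 - 163)*(-293) = -11 - 135*(-293) = -11 + 39555 = 39544)
(-348927 + ((-1*27097 - 1*(-87338))/(-6384) + 317²/102544))/(266909 + n) = (-348927 + ((-1*27097 - 1*(-87338))/(-6384) + 317²/102544))/(266909 + 39544) = (-348927 + ((-27097 + 87338)*(-1/6384) + 100489*(1/102544)))/306453 = (-348927 + (60241*(-1/6384) + 100489/102544))*(1/306453) = (-348927 + (-60241/6384 + 100489/102544))*(1/306453) = (-348927 - 172994729/20457528)*(1/306453) = -7138356867185/20457528*1/306453 = -7138356867185/6269270828184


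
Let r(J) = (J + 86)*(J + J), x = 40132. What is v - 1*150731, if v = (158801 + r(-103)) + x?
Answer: 51704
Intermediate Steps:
r(J) = 2*J*(86 + J) (r(J) = (86 + J)*(2*J) = 2*J*(86 + J))
v = 202435 (v = (158801 + 2*(-103)*(86 - 103)) + 40132 = (158801 + 2*(-103)*(-17)) + 40132 = (158801 + 3502) + 40132 = 162303 + 40132 = 202435)
v - 1*150731 = 202435 - 1*150731 = 202435 - 150731 = 51704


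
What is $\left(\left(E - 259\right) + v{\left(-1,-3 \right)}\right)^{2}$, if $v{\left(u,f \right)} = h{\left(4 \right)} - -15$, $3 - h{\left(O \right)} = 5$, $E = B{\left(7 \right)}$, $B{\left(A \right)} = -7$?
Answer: $64009$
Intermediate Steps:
$E = -7$
$h{\left(O \right)} = -2$ ($h{\left(O \right)} = 3 - 5 = -2$)
$v{\left(u,f \right)} = 13$ ($v{\left(u,f \right)} = -2 - -15 = -2 + 15 = 13$)
$\left(\left(E - 259\right) + v{\left(-1,-3 \right)}\right)^{2} = \left(\left(-7 - 259\right) + 13\right)^{2} = \left(-266 + 13\right)^{2} = \left(-253\right)^{2} = 64009$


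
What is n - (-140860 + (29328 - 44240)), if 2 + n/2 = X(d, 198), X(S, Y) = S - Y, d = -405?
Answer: 154562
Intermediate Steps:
n = -1210 (n = -4 + 2*(-405 - 1*198) = -4 + 2*(-405 - 198) = -4 + 2*(-603) = -4 - 1206 = -1210)
n - (-140860 + (29328 - 44240)) = -1210 - (-140860 + (29328 - 44240)) = -1210 - (-140860 - 14912) = -1210 - 1*(-155772) = -1210 + 155772 = 154562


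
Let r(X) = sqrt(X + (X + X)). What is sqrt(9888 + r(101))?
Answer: sqrt(9888 + sqrt(303)) ≈ 99.526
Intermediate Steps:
r(X) = sqrt(3)*sqrt(X) (r(X) = sqrt(X + 2*X) = sqrt(3*X) = sqrt(3)*sqrt(X))
sqrt(9888 + r(101)) = sqrt(9888 + sqrt(3)*sqrt(101)) = sqrt(9888 + sqrt(303))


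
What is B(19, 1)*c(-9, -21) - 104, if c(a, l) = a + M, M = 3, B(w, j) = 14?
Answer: -188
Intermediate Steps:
c(a, l) = 3 + a (c(a, l) = a + 3 = 3 + a)
B(19, 1)*c(-9, -21) - 104 = 14*(3 - 9) - 104 = 14*(-6) - 104 = -84 - 104 = -188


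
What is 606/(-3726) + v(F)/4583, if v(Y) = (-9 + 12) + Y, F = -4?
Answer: -463504/2846043 ≈ -0.16286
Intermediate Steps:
v(Y) = 3 + Y
606/(-3726) + v(F)/4583 = 606/(-3726) + (3 - 4)/4583 = 606*(-1/3726) - 1*1/4583 = -101/621 - 1/4583 = -463504/2846043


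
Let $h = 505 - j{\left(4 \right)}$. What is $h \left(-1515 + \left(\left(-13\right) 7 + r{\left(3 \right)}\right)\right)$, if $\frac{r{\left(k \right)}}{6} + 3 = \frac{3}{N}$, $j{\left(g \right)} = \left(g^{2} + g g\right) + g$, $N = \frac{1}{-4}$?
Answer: $-795424$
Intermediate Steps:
$N = - \frac{1}{4} \approx -0.25$
$j{\left(g \right)} = g + 2 g^{2}$ ($j{\left(g \right)} = \left(g^{2} + g^{2}\right) + g = 2 g^{2} + g = g + 2 g^{2}$)
$h = 469$ ($h = 505 - 4 \left(1 + 2 \cdot 4\right) = 505 - 4 \left(1 + 8\right) = 505 - 4 \cdot 9 = 505 - 36 = 469$)
$r{\left(k \right)} = -90$ ($r{\left(k \right)} = -18 + 6 \frac{3}{- \frac{1}{4}} = -18 + 6 \cdot 3 \left(-4\right) = -18 + 6 \left(-12\right) = -18 - 72 = -90$)
$h \left(-1515 + \left(\left(-13\right) 7 + r{\left(3 \right)}\right)\right) = 469 \left(-1515 - 181\right) = 469 \left(-1696\right) = -795424$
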